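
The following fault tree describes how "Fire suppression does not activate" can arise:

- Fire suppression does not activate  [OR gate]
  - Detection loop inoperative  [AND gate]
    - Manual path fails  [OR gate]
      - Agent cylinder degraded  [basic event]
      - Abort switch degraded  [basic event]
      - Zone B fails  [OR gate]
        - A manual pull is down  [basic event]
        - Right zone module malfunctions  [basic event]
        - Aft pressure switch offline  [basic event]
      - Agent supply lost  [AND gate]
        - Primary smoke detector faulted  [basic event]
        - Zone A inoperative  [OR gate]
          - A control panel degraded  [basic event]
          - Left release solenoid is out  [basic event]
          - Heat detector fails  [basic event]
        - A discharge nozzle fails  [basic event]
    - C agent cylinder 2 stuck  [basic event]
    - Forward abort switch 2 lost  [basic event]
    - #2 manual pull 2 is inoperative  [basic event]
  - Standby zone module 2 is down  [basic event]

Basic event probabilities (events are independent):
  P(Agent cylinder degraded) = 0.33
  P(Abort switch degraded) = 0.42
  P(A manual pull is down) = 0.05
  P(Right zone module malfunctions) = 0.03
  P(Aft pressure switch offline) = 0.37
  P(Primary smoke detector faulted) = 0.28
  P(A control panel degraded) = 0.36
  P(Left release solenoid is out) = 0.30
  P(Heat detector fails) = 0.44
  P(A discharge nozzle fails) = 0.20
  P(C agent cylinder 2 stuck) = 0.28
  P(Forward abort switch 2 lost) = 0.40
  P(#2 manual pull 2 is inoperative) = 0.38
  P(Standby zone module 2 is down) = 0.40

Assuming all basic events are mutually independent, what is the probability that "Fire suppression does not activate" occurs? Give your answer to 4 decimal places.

P(Zone B fails) [OR] = 1 − (1−0.05) × (1−0.03) × (1−0.37) = 0.419455
P(Zone A inoperative) [OR] = 1 − (1−0.36) × (1−0.30) × (1−0.44) = 0.749120
P(Agent supply lost) [AND] = 0.28 × 0.749120 × 0.20 = 0.041951
P(Manual path fails) [OR] = 1 − (1−0.33) × (1−0.42) × (1−0.419455) × (1−0.041951) = 0.783864
P(Detection loop inoperative) [AND] = 0.783864 × 0.28 × 0.40 × 0.38 = 0.033361
P(Fire suppression does not activate) [OR] = 1 − (1−0.033361) × (1−0.40) = 0.420017
Rounded to 4 decimal places: P(Fire suppression does not activate) ≈ 0.4200.

0.4200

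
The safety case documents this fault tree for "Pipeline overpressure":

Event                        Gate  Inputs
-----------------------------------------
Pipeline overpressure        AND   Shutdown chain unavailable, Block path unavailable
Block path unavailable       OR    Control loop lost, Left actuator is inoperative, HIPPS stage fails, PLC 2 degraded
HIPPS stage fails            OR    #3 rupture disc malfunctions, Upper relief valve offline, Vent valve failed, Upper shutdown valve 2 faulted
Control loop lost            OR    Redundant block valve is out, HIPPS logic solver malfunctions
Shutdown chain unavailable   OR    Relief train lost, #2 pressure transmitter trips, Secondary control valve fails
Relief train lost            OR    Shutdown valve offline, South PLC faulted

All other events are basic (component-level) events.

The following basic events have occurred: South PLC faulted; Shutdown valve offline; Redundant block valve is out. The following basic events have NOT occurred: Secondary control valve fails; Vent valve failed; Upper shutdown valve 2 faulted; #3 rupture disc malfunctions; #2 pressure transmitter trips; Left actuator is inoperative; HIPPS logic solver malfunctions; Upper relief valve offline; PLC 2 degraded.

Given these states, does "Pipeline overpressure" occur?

Relief train lost [OR]: Shutdown valve offline=occurs, South PLC faulted=occurs → at least one input occurs → occurs.
Shutdown chain unavailable [OR]: Relief train lost=occurs, #2 pressure transmitter trips=not, Secondary control valve fails=not → at least one input occurs → occurs.
Control loop lost [OR]: Redundant block valve is out=occurs, HIPPS logic solver malfunctions=not → at least one input occurs → occurs.
HIPPS stage fails [OR]: #3 rupture disc malfunctions=not, Upper relief valve offline=not, Vent valve failed=not, Upper shutdown valve 2 faulted=not → no input occurs → does not occur.
Block path unavailable [OR]: Control loop lost=occurs, Left actuator is inoperative=not, HIPPS stage fails=not, PLC 2 degraded=not → at least one input occurs → occurs.
Pipeline overpressure [AND]: Shutdown chain unavailable=occurs, Block path unavailable=occurs → all inputs occur → occurs.

Yes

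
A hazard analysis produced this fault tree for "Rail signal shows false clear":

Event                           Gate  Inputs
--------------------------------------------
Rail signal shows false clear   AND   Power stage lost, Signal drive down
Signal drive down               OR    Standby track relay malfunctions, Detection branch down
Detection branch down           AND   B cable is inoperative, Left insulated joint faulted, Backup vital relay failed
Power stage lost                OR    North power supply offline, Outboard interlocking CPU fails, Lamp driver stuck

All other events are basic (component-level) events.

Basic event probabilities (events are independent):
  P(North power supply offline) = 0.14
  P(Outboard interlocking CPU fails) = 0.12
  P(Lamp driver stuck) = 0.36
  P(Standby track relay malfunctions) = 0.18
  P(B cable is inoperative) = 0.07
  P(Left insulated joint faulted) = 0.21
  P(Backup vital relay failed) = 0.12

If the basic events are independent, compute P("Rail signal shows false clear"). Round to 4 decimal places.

0.0936

P(Power stage lost) [OR] = 1 − (1−0.14) × (1−0.12) × (1−0.36) = 0.515648
P(Detection branch down) [AND] = 0.07 × 0.21 × 0.12 = 0.001764
P(Signal drive down) [OR] = 1 − (1−0.18) × (1−0.001764) = 0.181446
P(Rail signal shows false clear) [AND] = 0.515648 × 0.181446 = 0.093562
Rounded to 4 decimal places: P(Rail signal shows false clear) ≈ 0.0936.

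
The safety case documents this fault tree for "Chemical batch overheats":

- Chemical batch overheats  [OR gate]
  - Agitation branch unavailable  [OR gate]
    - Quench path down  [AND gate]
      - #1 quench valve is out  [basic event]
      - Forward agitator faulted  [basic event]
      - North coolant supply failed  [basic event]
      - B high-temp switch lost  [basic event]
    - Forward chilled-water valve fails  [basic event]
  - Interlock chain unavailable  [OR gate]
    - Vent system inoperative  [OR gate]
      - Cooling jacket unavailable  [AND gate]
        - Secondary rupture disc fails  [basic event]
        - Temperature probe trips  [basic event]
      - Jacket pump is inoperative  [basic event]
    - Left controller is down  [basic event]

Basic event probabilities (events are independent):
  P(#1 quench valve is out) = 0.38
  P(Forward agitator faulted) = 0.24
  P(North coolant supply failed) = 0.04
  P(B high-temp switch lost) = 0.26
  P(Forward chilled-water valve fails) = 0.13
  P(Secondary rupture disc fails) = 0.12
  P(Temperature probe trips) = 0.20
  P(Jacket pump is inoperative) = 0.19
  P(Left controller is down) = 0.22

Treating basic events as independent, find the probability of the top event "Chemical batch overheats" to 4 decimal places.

P(Quench path down) [AND] = 0.38 × 0.24 × 0.04 × 0.26 = 0.000948
P(Agitation branch unavailable) [OR] = 1 − (1−0.000948) × (1−0.13) = 0.130825
P(Cooling jacket unavailable) [AND] = 0.12 × 0.20 = 0.024000
P(Vent system inoperative) [OR] = 1 − (1−0.024000) × (1−0.19) = 0.209440
P(Interlock chain unavailable) [OR] = 1 − (1−0.209440) × (1−0.22) = 0.383363
P(Chemical batch overheats) [OR] = 1 − (1−0.130825) × (1−0.383363) = 0.464035
Rounded to 4 decimal places: P(Chemical batch overheats) ≈ 0.4640.

0.4640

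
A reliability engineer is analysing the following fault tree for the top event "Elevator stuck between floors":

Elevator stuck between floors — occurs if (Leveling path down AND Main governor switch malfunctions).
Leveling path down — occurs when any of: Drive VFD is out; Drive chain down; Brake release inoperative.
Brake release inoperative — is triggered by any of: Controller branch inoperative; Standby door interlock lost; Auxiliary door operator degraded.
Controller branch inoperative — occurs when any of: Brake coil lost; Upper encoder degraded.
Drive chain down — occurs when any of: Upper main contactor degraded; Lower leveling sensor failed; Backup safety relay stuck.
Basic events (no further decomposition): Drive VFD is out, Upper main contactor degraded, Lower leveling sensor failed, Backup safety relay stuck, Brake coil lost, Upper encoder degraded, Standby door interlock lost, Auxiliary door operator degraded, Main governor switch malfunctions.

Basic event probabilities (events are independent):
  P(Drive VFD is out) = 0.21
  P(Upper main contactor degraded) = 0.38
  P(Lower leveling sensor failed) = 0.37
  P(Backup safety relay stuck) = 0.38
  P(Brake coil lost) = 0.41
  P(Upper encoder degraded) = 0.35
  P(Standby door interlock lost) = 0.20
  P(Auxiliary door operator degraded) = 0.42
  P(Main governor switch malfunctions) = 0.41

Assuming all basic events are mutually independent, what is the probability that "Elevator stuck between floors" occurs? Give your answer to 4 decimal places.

0.3960

P(Drive chain down) [OR] = 1 − (1−0.38) × (1−0.37) × (1−0.38) = 0.757828
P(Controller branch inoperative) [OR] = 1 − (1−0.41) × (1−0.35) = 0.616500
P(Brake release inoperative) [OR] = 1 − (1−0.616500) × (1−0.20) × (1−0.42) = 0.822056
P(Leveling path down) [OR] = 1 − (1−0.21) × (1−0.757828) × (1−0.822056) = 0.965956
P(Elevator stuck between floors) [AND] = 0.965956 × 0.41 = 0.396042
Rounded to 4 decimal places: P(Elevator stuck between floors) ≈ 0.3960.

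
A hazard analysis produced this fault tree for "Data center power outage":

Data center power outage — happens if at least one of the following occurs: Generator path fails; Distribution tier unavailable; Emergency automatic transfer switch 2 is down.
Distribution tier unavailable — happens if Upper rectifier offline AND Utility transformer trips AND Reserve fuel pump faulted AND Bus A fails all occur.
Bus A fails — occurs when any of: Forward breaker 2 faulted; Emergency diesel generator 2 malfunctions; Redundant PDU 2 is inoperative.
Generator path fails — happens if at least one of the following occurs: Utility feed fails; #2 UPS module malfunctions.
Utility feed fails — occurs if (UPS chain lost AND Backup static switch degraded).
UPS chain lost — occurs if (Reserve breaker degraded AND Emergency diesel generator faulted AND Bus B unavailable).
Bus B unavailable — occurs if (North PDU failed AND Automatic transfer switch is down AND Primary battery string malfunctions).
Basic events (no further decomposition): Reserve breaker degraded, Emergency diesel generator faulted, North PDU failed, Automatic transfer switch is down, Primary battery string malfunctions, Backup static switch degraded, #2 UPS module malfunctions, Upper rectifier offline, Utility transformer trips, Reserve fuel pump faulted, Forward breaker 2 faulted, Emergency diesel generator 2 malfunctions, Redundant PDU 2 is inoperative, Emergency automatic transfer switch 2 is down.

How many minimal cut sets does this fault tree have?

6

Bus B unavailable [AND]: one cut set from each child combined → 1 × 1 × 1 = 1 cut set(s).
UPS chain lost [AND]: one cut set from each child combined → 1 × 1 × 1 = 1 cut set(s).
Utility feed fails [AND]: one cut set from each child combined → 1 × 1 = 1 cut set(s).
Generator path fails [OR]: union of children's cut sets → 2 cut set(s).
Bus A fails [OR]: union of children's cut sets → 3 cut set(s).
Distribution tier unavailable [AND]: one cut set from each child combined → 1 × 1 × 1 × 3 = 3 cut set(s).
Data center power outage [OR]: union of children's cut sets → 6 cut set(s).
Minimal cut sets: {Automatic transfer switch is down, Backup static switch degraded, Emergency diesel generator faulted, North PDU failed, Primary battery string malfunctions, Reserve breaker degraded}; {#2 UPS module malfunctions}; {Forward breaker 2 faulted, Reserve fuel pump faulted, Upper rectifier offline, Utility transformer trips}; {Emergency diesel generator 2 malfunctions, Reserve fuel pump faulted, Upper rectifier offline, Utility transformer trips}; {Redundant PDU 2 is inoperative, Reserve fuel pump faulted, Upper rectifier offline, Utility transformer trips}; {Emergency automatic transfer switch 2 is down}.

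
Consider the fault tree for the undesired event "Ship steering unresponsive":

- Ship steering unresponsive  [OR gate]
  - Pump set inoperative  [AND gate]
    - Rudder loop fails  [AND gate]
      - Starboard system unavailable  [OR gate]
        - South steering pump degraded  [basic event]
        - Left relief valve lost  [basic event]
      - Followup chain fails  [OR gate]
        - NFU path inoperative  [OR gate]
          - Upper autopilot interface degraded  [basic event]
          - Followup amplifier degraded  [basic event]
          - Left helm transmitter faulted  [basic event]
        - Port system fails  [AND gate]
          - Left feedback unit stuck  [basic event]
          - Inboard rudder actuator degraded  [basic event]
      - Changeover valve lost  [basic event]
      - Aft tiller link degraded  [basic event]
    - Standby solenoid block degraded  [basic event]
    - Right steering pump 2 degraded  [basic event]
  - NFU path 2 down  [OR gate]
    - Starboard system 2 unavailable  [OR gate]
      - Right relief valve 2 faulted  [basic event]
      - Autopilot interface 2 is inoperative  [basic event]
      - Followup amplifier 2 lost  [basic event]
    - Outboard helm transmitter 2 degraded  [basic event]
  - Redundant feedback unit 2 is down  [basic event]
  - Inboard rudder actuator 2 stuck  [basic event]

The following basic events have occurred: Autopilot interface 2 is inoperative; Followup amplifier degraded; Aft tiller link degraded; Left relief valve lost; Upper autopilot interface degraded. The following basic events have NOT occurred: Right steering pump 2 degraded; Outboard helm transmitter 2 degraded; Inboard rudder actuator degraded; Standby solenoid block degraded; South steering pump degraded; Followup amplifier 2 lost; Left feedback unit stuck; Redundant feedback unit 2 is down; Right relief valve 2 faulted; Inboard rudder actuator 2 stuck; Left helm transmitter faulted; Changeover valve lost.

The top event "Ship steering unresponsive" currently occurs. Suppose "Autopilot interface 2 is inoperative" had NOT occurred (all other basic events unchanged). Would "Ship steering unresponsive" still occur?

No

Counterfactual: set "Autopilot interface 2 is inoperative" to not occurred.
Starboard system unavailable [OR]: South steering pump degraded=not, Left relief valve lost=occurs → at least one input occurs → occurs.
NFU path inoperative [OR]: Upper autopilot interface degraded=occurs, Followup amplifier degraded=occurs, Left helm transmitter faulted=not → at least one input occurs → occurs.
Port system fails [AND]: Left feedback unit stuck=not, Inboard rudder actuator degraded=not → not all inputs occur → does not occur.
Followup chain fails [OR]: NFU path inoperative=occurs, Port system fails=not → at least one input occurs → occurs.
Rudder loop fails [AND]: Starboard system unavailable=occurs, Followup chain fails=occurs, Changeover valve lost=not, Aft tiller link degraded=occurs → not all inputs occur → does not occur.
Pump set inoperative [AND]: Rudder loop fails=not, Standby solenoid block degraded=not, Right steering pump 2 degraded=not → not all inputs occur → does not occur.
Starboard system 2 unavailable [OR]: Right relief valve 2 faulted=not, Autopilot interface 2 is inoperative=not, Followup amplifier 2 lost=not → no input occurs → does not occur.
NFU path 2 down [OR]: Starboard system 2 unavailable=not, Outboard helm transmitter 2 degraded=not → no input occurs → does not occur.
Ship steering unresponsive [OR]: Pump set inoperative=not, NFU path 2 down=not, Redundant feedback unit 2 is down=not, Inboard rudder actuator 2 stuck=not → no input occurs → does not occur.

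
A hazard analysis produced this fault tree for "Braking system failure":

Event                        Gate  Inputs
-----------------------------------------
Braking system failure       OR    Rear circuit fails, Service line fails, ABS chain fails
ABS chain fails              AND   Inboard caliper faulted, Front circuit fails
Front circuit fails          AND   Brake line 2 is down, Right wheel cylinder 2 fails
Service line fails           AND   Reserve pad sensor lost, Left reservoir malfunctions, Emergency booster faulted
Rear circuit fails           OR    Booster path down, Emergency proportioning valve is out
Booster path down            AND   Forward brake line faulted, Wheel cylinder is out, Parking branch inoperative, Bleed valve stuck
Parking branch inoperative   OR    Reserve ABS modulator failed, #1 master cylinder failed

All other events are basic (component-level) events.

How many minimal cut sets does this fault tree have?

5

Parking branch inoperative [OR]: union of children's cut sets → 2 cut set(s).
Booster path down [AND]: one cut set from each child combined → 1 × 1 × 2 × 1 = 2 cut set(s).
Rear circuit fails [OR]: union of children's cut sets → 3 cut set(s).
Service line fails [AND]: one cut set from each child combined → 1 × 1 × 1 = 1 cut set(s).
Front circuit fails [AND]: one cut set from each child combined → 1 × 1 = 1 cut set(s).
ABS chain fails [AND]: one cut set from each child combined → 1 × 1 = 1 cut set(s).
Braking system failure [OR]: union of children's cut sets → 5 cut set(s).
Minimal cut sets: {Bleed valve stuck, Forward brake line faulted, Reserve ABS modulator failed, Wheel cylinder is out}; {#1 master cylinder failed, Bleed valve stuck, Forward brake line faulted, Wheel cylinder is out}; {Emergency proportioning valve is out}; {Emergency booster faulted, Left reservoir malfunctions, Reserve pad sensor lost}; {Brake line 2 is down, Inboard caliper faulted, Right wheel cylinder 2 fails}.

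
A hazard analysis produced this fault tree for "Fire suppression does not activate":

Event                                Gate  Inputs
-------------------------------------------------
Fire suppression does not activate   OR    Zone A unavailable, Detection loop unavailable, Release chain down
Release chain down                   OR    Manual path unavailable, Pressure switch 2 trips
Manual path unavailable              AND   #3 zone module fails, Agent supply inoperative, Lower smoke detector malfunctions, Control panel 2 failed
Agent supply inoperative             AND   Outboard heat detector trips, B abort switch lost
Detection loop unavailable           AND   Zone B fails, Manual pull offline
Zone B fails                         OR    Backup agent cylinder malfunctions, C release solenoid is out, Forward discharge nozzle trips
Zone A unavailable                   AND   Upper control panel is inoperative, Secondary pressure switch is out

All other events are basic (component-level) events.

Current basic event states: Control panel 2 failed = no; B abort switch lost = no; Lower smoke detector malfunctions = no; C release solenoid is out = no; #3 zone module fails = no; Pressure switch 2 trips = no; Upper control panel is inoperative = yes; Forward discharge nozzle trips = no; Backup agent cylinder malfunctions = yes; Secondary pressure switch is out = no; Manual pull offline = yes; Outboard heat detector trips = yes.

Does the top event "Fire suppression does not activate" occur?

Zone A unavailable [AND]: Upper control panel is inoperative=occurs, Secondary pressure switch is out=not → not all inputs occur → does not occur.
Zone B fails [OR]: Backup agent cylinder malfunctions=occurs, C release solenoid is out=not, Forward discharge nozzle trips=not → at least one input occurs → occurs.
Detection loop unavailable [AND]: Zone B fails=occurs, Manual pull offline=occurs → all inputs occur → occurs.
Agent supply inoperative [AND]: Outboard heat detector trips=occurs, B abort switch lost=not → not all inputs occur → does not occur.
Manual path unavailable [AND]: #3 zone module fails=not, Agent supply inoperative=not, Lower smoke detector malfunctions=not, Control panel 2 failed=not → not all inputs occur → does not occur.
Release chain down [OR]: Manual path unavailable=not, Pressure switch 2 trips=not → no input occurs → does not occur.
Fire suppression does not activate [OR]: Zone A unavailable=not, Detection loop unavailable=occurs, Release chain down=not → at least one input occurs → occurs.

Yes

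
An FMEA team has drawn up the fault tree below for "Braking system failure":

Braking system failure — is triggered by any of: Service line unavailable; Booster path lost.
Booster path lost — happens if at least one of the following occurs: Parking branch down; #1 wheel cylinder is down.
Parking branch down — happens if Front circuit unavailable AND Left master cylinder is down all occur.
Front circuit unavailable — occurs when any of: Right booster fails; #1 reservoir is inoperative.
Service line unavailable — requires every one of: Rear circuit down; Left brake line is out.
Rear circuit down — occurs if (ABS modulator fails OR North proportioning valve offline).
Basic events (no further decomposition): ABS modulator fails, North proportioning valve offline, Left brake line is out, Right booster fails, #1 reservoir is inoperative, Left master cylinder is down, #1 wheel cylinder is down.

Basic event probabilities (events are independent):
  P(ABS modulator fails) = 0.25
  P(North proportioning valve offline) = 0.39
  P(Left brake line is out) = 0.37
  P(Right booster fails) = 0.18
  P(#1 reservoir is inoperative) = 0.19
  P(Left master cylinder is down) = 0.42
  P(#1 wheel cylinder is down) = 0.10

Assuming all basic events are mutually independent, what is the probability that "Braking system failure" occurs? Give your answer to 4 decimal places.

0.3821

P(Rear circuit down) [OR] = 1 − (1−0.25) × (1−0.39) = 0.542500
P(Service line unavailable) [AND] = 0.542500 × 0.37 = 0.200725
P(Front circuit unavailable) [OR] = 1 − (1−0.18) × (1−0.19) = 0.335800
P(Parking branch down) [AND] = 0.335800 × 0.42 = 0.141036
P(Booster path lost) [OR] = 1 − (1−0.141036) × (1−0.10) = 0.226932
P(Braking system failure) [OR] = 1 − (1−0.200725) × (1−0.226932) = 0.382106
Rounded to 4 decimal places: P(Braking system failure) ≈ 0.3821.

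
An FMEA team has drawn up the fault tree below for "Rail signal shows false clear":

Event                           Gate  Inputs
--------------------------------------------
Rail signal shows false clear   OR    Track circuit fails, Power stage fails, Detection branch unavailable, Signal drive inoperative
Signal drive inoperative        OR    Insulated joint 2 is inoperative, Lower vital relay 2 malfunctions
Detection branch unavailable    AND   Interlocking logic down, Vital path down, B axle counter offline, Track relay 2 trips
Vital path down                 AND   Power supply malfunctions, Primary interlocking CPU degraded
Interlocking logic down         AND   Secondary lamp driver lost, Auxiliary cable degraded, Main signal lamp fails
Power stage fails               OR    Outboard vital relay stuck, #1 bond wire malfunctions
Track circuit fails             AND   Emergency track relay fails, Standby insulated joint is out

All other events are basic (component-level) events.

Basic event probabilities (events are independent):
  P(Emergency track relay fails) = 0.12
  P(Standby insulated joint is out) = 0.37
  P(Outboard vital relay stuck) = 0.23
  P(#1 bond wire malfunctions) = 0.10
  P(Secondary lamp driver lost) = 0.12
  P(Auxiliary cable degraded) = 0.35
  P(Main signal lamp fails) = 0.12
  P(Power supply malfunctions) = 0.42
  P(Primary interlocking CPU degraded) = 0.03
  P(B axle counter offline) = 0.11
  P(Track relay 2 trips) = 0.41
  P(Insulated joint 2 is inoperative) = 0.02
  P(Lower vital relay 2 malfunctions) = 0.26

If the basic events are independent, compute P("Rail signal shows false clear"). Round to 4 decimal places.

P(Track circuit fails) [AND] = 0.12 × 0.37 = 0.044400
P(Power stage fails) [OR] = 1 − (1−0.23) × (1−0.10) = 0.307000
P(Interlocking logic down) [AND] = 0.12 × 0.35 × 0.12 = 0.005040
P(Vital path down) [AND] = 0.42 × 0.03 = 0.012600
P(Detection branch unavailable) [AND] = 0.005040 × 0.012600 × 0.11 × 0.41 = 0.000003
P(Signal drive inoperative) [OR] = 1 − (1−0.02) × (1−0.26) = 0.274800
P(Rail signal shows false clear) [OR] = 1 − (1−0.044400) × (1−0.307000) × (1−0.000003) × (1−0.274800) = 0.519752
Rounded to 4 decimal places: P(Rail signal shows false clear) ≈ 0.5198.

0.5198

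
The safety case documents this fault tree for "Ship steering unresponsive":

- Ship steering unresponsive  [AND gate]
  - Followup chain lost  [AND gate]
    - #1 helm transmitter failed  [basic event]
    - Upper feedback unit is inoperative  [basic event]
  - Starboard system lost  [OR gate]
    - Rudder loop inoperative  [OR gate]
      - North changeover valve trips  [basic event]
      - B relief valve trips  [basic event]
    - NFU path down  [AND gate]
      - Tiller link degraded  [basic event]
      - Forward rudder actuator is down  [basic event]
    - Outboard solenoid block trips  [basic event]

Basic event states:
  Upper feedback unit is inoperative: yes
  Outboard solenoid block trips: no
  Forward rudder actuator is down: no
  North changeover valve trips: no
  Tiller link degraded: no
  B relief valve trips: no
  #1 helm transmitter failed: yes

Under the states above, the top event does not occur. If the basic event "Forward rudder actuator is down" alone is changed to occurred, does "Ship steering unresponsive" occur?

Counterfactual: set "Forward rudder actuator is down" to occurred.
Followup chain lost [AND]: #1 helm transmitter failed=occurs, Upper feedback unit is inoperative=occurs → all inputs occur → occurs.
Rudder loop inoperative [OR]: North changeover valve trips=not, B relief valve trips=not → no input occurs → does not occur.
NFU path down [AND]: Tiller link degraded=not, Forward rudder actuator is down=occurs → not all inputs occur → does not occur.
Starboard system lost [OR]: Rudder loop inoperative=not, NFU path down=not, Outboard solenoid block trips=not → no input occurs → does not occur.
Ship steering unresponsive [AND]: Followup chain lost=occurs, Starboard system lost=not → not all inputs occur → does not occur.

No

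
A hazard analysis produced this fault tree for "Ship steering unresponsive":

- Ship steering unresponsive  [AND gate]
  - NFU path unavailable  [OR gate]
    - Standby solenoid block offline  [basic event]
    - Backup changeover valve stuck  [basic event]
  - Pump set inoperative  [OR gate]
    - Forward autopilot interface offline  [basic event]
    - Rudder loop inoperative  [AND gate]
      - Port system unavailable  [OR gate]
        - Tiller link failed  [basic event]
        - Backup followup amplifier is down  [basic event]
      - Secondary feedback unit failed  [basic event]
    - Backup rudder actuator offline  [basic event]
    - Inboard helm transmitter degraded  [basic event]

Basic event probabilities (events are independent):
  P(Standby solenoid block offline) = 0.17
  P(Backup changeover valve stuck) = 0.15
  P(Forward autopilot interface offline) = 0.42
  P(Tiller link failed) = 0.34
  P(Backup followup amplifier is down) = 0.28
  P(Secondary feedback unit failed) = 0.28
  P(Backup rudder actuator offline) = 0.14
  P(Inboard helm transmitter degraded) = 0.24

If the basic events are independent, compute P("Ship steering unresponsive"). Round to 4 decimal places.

0.1993

P(NFU path unavailable) [OR] = 1 − (1−0.17) × (1−0.15) = 0.294500
P(Port system unavailable) [OR] = 1 − (1−0.34) × (1−0.28) = 0.524800
P(Rudder loop inoperative) [AND] = 0.524800 × 0.28 = 0.146944
P(Pump set inoperative) [OR] = 1 − (1−0.42) × (1−0.146944) × (1−0.14) × (1−0.24) = 0.676617
P(Ship steering unresponsive) [AND] = 0.294500 × 0.676617 = 0.199264
Rounded to 4 decimal places: P(Ship steering unresponsive) ≈ 0.1993.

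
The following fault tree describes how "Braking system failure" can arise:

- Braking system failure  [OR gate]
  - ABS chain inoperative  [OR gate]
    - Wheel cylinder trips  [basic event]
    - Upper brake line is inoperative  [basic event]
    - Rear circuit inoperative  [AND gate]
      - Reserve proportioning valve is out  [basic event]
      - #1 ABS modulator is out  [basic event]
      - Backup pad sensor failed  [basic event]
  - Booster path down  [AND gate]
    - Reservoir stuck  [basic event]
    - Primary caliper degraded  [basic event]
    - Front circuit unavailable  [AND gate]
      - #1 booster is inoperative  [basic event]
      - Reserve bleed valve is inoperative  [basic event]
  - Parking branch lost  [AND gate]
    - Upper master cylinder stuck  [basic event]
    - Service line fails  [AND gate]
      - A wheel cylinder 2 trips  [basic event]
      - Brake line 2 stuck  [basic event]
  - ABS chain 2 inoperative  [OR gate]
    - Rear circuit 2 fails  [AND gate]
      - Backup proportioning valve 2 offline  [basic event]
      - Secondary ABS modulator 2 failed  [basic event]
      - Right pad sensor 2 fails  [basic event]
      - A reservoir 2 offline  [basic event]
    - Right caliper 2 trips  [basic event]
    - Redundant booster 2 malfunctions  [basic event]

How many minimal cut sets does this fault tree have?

8

Rear circuit inoperative [AND]: one cut set from each child combined → 1 × 1 × 1 = 1 cut set(s).
ABS chain inoperative [OR]: union of children's cut sets → 3 cut set(s).
Front circuit unavailable [AND]: one cut set from each child combined → 1 × 1 = 1 cut set(s).
Booster path down [AND]: one cut set from each child combined → 1 × 1 × 1 = 1 cut set(s).
Service line fails [AND]: one cut set from each child combined → 1 × 1 = 1 cut set(s).
Parking branch lost [AND]: one cut set from each child combined → 1 × 1 = 1 cut set(s).
Rear circuit 2 fails [AND]: one cut set from each child combined → 1 × 1 × 1 × 1 = 1 cut set(s).
ABS chain 2 inoperative [OR]: union of children's cut sets → 3 cut set(s).
Braking system failure [OR]: union of children's cut sets → 8 cut set(s).
Minimal cut sets: {Wheel cylinder trips}; {Upper brake line is inoperative}; {#1 ABS modulator is out, Backup pad sensor failed, Reserve proportioning valve is out}; {#1 booster is inoperative, Primary caliper degraded, Reserve bleed valve is inoperative, Reservoir stuck}; {A wheel cylinder 2 trips, Brake line 2 stuck, Upper master cylinder stuck}; {A reservoir 2 offline, Backup proportioning valve 2 offline, Right pad sensor 2 fails, Secondary ABS modulator 2 failed}; {Right caliper 2 trips}; {Redundant booster 2 malfunctions}.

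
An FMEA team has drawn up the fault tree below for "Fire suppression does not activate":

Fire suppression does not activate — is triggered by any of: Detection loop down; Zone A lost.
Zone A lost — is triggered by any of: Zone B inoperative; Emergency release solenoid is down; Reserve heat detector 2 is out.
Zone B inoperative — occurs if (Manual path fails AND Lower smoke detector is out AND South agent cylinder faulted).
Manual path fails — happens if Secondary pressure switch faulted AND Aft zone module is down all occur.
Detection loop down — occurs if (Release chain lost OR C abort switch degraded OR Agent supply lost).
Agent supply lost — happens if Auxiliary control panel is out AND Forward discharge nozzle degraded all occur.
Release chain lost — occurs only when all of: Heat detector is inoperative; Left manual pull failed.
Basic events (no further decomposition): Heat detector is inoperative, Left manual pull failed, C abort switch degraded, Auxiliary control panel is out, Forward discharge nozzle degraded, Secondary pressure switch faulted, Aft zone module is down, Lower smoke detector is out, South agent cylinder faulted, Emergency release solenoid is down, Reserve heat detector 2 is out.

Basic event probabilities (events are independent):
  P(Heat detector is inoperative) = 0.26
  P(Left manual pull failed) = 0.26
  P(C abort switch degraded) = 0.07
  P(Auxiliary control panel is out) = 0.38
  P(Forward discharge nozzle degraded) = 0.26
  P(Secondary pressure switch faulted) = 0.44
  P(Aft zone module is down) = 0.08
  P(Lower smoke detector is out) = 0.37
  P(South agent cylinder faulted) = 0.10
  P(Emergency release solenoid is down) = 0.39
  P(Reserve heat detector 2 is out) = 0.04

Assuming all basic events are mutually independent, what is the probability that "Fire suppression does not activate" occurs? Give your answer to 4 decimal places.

P(Release chain lost) [AND] = 0.26 × 0.26 = 0.067600
P(Agent supply lost) [AND] = 0.38 × 0.26 = 0.098800
P(Detection loop down) [OR] = 1 − (1−0.067600) × (1−0.07) × (1−0.098800) = 0.218541
P(Manual path fails) [AND] = 0.44 × 0.08 = 0.035200
P(Zone B inoperative) [AND] = 0.035200 × 0.37 × 0.10 = 0.001302
P(Zone A lost) [OR] = 1 − (1−0.001302) × (1−0.39) × (1−0.04) = 0.415162
P(Fire suppression does not activate) [OR] = 1 − (1−0.218541) × (1−0.415162) = 0.542973
Rounded to 4 decimal places: P(Fire suppression does not activate) ≈ 0.5430.

0.5430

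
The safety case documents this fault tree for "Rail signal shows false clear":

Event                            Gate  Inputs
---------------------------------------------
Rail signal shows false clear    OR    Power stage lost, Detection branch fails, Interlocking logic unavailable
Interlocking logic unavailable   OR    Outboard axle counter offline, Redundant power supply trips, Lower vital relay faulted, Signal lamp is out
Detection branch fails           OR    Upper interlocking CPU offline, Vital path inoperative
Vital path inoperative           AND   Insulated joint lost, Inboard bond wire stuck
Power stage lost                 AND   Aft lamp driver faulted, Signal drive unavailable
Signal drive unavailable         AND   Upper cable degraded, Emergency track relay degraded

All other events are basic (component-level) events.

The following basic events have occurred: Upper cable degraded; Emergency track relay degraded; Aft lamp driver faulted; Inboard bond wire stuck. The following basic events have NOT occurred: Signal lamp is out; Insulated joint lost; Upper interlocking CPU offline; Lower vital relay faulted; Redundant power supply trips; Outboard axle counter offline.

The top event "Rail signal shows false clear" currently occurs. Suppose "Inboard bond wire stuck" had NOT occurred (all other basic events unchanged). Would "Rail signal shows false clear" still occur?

Counterfactual: set "Inboard bond wire stuck" to not occurred.
Signal drive unavailable [AND]: Upper cable degraded=occurs, Emergency track relay degraded=occurs → all inputs occur → occurs.
Power stage lost [AND]: Aft lamp driver faulted=occurs, Signal drive unavailable=occurs → all inputs occur → occurs.
Vital path inoperative [AND]: Insulated joint lost=not, Inboard bond wire stuck=not → not all inputs occur → does not occur.
Detection branch fails [OR]: Upper interlocking CPU offline=not, Vital path inoperative=not → no input occurs → does not occur.
Interlocking logic unavailable [OR]: Outboard axle counter offline=not, Redundant power supply trips=not, Lower vital relay faulted=not, Signal lamp is out=not → no input occurs → does not occur.
Rail signal shows false clear [OR]: Power stage lost=occurs, Detection branch fails=not, Interlocking logic unavailable=not → at least one input occurs → occurs.

Yes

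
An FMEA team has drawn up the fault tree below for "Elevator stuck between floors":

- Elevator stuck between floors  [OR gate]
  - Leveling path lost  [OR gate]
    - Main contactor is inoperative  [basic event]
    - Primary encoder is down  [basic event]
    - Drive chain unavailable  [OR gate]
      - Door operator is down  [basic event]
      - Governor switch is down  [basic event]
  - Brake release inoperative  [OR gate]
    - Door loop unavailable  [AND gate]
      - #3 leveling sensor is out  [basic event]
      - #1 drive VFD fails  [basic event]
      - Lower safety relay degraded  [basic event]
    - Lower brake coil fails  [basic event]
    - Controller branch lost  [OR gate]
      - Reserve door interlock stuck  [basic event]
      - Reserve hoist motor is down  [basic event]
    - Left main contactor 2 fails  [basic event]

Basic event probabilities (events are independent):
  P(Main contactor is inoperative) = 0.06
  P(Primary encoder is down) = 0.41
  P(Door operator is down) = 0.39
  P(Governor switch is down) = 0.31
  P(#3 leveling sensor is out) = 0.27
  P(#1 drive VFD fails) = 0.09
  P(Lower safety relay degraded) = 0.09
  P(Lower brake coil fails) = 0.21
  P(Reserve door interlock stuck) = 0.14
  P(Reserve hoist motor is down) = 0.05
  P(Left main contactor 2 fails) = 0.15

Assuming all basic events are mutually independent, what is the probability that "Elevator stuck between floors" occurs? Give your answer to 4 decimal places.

0.8722

P(Drive chain unavailable) [OR] = 1 − (1−0.39) × (1−0.31) = 0.579100
P(Leveling path lost) [OR] = 1 − (1−0.06) × (1−0.41) × (1−0.579100) = 0.766569
P(Door loop unavailable) [AND] = 0.27 × 0.09 × 0.09 = 0.002187
P(Controller branch lost) [OR] = 1 − (1−0.14) × (1−0.05) = 0.183000
P(Brake release inoperative) [OR] = 1 − (1−0.002187) × (1−0.21) × (1−0.183000) × (1−0.15) = 0.452584
P(Elevator stuck between floors) [OR] = 1 − (1−0.766569) × (1−0.452584) = 0.872216
Rounded to 4 decimal places: P(Elevator stuck between floors) ≈ 0.8722.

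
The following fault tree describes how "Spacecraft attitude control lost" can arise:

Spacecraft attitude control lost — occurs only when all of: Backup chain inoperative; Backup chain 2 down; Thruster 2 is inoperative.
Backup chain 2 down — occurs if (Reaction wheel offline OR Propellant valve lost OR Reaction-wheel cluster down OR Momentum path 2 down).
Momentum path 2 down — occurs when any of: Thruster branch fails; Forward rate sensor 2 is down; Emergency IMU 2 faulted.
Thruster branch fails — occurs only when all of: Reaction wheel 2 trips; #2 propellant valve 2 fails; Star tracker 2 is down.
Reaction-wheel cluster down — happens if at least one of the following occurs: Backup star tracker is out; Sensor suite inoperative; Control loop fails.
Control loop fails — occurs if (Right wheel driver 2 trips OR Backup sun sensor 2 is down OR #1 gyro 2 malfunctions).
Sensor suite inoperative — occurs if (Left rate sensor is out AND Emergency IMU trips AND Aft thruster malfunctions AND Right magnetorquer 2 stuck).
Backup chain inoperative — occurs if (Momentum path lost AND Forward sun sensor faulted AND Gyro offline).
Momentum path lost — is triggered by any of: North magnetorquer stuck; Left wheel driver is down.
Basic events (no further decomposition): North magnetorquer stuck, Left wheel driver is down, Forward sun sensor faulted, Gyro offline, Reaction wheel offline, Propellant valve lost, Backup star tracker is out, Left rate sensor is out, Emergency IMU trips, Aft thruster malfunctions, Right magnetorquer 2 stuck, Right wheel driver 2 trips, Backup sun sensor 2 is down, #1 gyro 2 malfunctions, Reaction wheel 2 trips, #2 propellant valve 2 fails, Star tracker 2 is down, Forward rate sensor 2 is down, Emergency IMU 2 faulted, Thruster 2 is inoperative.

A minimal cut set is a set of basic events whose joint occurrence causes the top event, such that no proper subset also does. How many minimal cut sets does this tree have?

Momentum path lost [OR]: union of children's cut sets → 2 cut set(s).
Backup chain inoperative [AND]: one cut set from each child combined → 2 × 1 × 1 = 2 cut set(s).
Sensor suite inoperative [AND]: one cut set from each child combined → 1 × 1 × 1 × 1 = 1 cut set(s).
Control loop fails [OR]: union of children's cut sets → 3 cut set(s).
Reaction-wheel cluster down [OR]: union of children's cut sets → 5 cut set(s).
Thruster branch fails [AND]: one cut set from each child combined → 1 × 1 × 1 = 1 cut set(s).
Momentum path 2 down [OR]: union of children's cut sets → 3 cut set(s).
Backup chain 2 down [OR]: union of children's cut sets → 10 cut set(s).
Spacecraft attitude control lost [AND]: one cut set from each child combined → 2 × 10 × 1 = 20 cut set(s).

20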